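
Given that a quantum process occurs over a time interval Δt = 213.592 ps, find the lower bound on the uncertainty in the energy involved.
1.541 μeV

Using the energy-time uncertainty principle:
ΔEΔt ≥ ℏ/2

The minimum uncertainty in energy is:
ΔE_min = ℏ/(2Δt)
ΔE_min = (1.055e-34 J·s) / (2 × 2.136e-10 s)
ΔE_min = 2.469e-25 J = 1.541 μeV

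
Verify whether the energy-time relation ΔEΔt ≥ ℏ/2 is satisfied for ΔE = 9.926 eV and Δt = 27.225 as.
No, it violates the uncertainty relation.

Calculate the product ΔEΔt:
ΔE = 9.926 eV = 1.590e-18 J
ΔEΔt = (1.590e-18 J) × (2.723e-17 s)
ΔEΔt = 4.330e-35 J·s

Compare to the minimum allowed value ℏ/2:
ℏ/2 = 5.273e-35 J·s

Since ΔEΔt = 4.330e-35 J·s < 5.273e-35 J·s = ℏ/2,
this violates the uncertainty relation.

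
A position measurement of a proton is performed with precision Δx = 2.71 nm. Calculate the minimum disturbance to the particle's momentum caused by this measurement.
1.946 × 10^-26 kg·m/s

The uncertainty principle implies that measuring position disturbs momentum:
ΔxΔp ≥ ℏ/2

When we measure position with precision Δx, we necessarily introduce a momentum uncertainty:
Δp ≥ ℏ/(2Δx)
Δp_min = (1.055e-34 J·s) / (2 × 2.710e-09 m)
Δp_min = 1.946e-26 kg·m/s

The more precisely we measure position, the greater the momentum disturbance.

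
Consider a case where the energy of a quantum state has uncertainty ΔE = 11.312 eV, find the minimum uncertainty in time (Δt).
29.094 as

Using the energy-time uncertainty principle:
ΔEΔt ≥ ℏ/2

The minimum uncertainty in time is:
Δt_min = ℏ/(2ΔE)
Δt_min = (1.055e-34 J·s) / (2 × 1.812e-18 J)
Δt_min = 2.909e-17 s = 29.094 as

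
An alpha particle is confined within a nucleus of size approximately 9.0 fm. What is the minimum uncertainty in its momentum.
5.859 × 10^-21 kg·m/s

Using the Heisenberg uncertainty principle:
ΔxΔp ≥ ℏ/2

With Δx ≈ L = 9.000e-15 m (the confinement size):
Δp_min = ℏ/(2Δx)
Δp_min = (1.055e-34 J·s) / (2 × 9.000e-15 m)
Δp_min = 5.859e-21 kg·m/s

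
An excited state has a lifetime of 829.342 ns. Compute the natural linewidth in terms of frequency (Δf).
95.953 kHz

Using the energy-time uncertainty principle and E = hf:
ΔEΔt ≥ ℏ/2
hΔf·Δt ≥ ℏ/2

The minimum frequency uncertainty is:
Δf = ℏ/(2hτ) = 1/(4πτ)
Δf = 1/(4π × 8.293e-07 s)
Δf = 9.595e+04 Hz = 95.953 kHz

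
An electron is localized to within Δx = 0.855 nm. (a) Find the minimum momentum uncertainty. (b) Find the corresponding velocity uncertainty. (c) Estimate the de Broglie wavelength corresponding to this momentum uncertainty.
(a) Δp_min = 6.167 × 10^-26 kg·m/s
(b) Δv_min = 67.700 km/s
(c) λ_dB = 10.744 nm

Step-by-step:

(a) From the uncertainty principle:
Δp_min = ℏ/(2Δx) = (1.055e-34 J·s)/(2 × 8.550e-10 m) = 6.167e-26 kg·m/s

(b) The velocity uncertainty:
Δv = Δp/m = (6.167e-26 kg·m/s)/(9.109e-31 kg) = 6.770e+04 m/s = 67.700 km/s

(c) The de Broglie wavelength for this momentum:
λ = h/p = (6.626e-34 J·s)/(6.167e-26 kg·m/s) = 1.074e-08 m = 10.744 nm

Note: The de Broglie wavelength is comparable to the localization size, as expected from wave-particle duality.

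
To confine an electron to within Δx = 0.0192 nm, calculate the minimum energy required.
25.838 eV

Localizing a particle requires giving it sufficient momentum uncertainty:

1. From uncertainty principle: Δp ≥ ℏ/(2Δx)
   Δp_min = (1.055e-34 J·s) / (2 × 1.920e-11 m)
   Δp_min = 2.746e-24 kg·m/s

2. This momentum uncertainty corresponds to kinetic energy:
   KE ≈ (Δp)²/(2m) = (2.746e-24)²/(2 × 9.109e-31 kg)
   KE = 4.140e-18 J = 25.838 eV

Tighter localization requires more energy.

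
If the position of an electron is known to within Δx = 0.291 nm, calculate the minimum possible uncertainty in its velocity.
198.913 km/s

Using the Heisenberg uncertainty principle and Δp = mΔv:
ΔxΔp ≥ ℏ/2
Δx(mΔv) ≥ ℏ/2

The minimum uncertainty in velocity is:
Δv_min = ℏ/(2mΔx)
Δv_min = (1.055e-34 J·s) / (2 × 9.109e-31 kg × 2.910e-10 m)
Δv_min = 1.989e+05 m/s = 198.913 km/s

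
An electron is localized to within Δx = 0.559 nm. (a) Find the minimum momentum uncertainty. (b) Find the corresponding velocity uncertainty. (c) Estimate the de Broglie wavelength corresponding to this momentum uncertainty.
(a) Δp_min = 9.433 × 10^-26 kg·m/s
(b) Δv_min = 103.549 km/s
(c) λ_dB = 7.025 nm

Step-by-step:

(a) From the uncertainty principle:
Δp_min = ℏ/(2Δx) = (1.055e-34 J·s)/(2 × 5.590e-10 m) = 9.433e-26 kg·m/s

(b) The velocity uncertainty:
Δv = Δp/m = (9.433e-26 kg·m/s)/(9.109e-31 kg) = 1.035e+05 m/s = 103.549 km/s

(c) The de Broglie wavelength for this momentum:
λ = h/p = (6.626e-34 J·s)/(9.433e-26 kg·m/s) = 7.025e-09 m = 7.025 nm

Note: The de Broglie wavelength is comparable to the localization size, as expected from wave-particle duality.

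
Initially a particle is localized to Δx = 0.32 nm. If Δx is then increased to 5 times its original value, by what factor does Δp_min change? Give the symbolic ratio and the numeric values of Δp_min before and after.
Original Δp_min = 1.648 × 10^-25 kg·m/s; new Δp'_min = 3.296 × 10^-26 kg·m/s; ratio Δp'_min/Δp_min = 1/5.

From the uncertainty principle ΔxΔp ≥ ℏ/2, the minimum momentum uncertainty is Δp_min = ℏ/(2Δx).

Original (Δx = 0.32 nm = 3.200e-10 m):
Δp_min = (1.055e-34 J·s)/(2 × 3.200e-10 m) = 1.648e-25 kg·m/s

When Δx → 5Δx:
Δp'_min = ℏ/(2 × 5Δx) = (1/5) × ℏ/(2Δx) = (1/5) × Δp_min
Δp'_min = 1/5 × 1.648e-25 kg·m/s = 3.296e-26 kg·m/s

Since Δp_min ∝ 1/Δx, when Δx is increased to 5 times its original value, Δp_min decreases to 1/5 of its original value.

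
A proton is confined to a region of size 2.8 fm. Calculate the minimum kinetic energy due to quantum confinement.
661.665 keV

Using the uncertainty principle:

1. Position uncertainty: Δx ≈ 2.800e-15 m
2. Minimum momentum uncertainty: Δp = ℏ/(2Δx) = 1.883e-20 kg·m/s
3. Minimum kinetic energy:
   KE = (Δp)²/(2m) = (1.883e-20)²/(2 × 1.673e-27 kg)
   KE = 1.060e-13 J = 661.665 keV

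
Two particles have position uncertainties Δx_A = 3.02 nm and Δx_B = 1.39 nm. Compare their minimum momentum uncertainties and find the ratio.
Particle B has the larger minimum momentum uncertainty, by a factor of 2.17.

For each particle, the minimum momentum uncertainty is Δp_min = ℏ/(2Δx):

Particle A: Δp_A = ℏ/(2×3.020e-09 m) = 1.746e-26 kg·m/s
Particle B: Δp_B = ℏ/(2×1.390e-09 m) = 3.793e-26 kg·m/s

Ratio: Δp_B/Δp_A = 2.17

Since Δp_min ∝ 1/Δx, the particle with smaller position uncertainty (B) has larger momentum uncertainty.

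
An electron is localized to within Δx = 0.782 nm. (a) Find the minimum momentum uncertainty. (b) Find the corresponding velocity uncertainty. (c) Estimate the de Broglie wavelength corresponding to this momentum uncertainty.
(a) Δp_min = 6.743 × 10^-26 kg·m/s
(b) Δv_min = 74.020 km/s
(c) λ_dB = 9.827 nm

Step-by-step:

(a) From the uncertainty principle:
Δp_min = ℏ/(2Δx) = (1.055e-34 J·s)/(2 × 7.820e-10 m) = 6.743e-26 kg·m/s

(b) The velocity uncertainty:
Δv = Δp/m = (6.743e-26 kg·m/s)/(9.109e-31 kg) = 7.402e+04 m/s = 74.020 km/s

(c) The de Broglie wavelength for this momentum:
λ = h/p = (6.626e-34 J·s)/(6.743e-26 kg·m/s) = 9.827e-09 m = 9.827 nm

Note: The de Broglie wavelength is comparable to the localization size, as expected from wave-particle duality.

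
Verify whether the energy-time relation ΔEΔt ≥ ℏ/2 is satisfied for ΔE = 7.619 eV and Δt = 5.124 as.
No, it violates the uncertainty relation.

Calculate the product ΔEΔt:
ΔE = 7.619 eV = 1.221e-18 J
ΔEΔt = (1.221e-18 J) × (5.124e-18 s)
ΔEΔt = 6.255e-36 J·s

Compare to the minimum allowed value ℏ/2:
ℏ/2 = 5.273e-35 J·s

Since ΔEΔt = 6.255e-36 J·s < 5.273e-35 J·s = ℏ/2,
this violates the uncertainty relation.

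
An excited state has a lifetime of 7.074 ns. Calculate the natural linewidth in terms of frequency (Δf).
11.249 MHz

Using the energy-time uncertainty principle and E = hf:
ΔEΔt ≥ ℏ/2
hΔf·Δt ≥ ℏ/2

The minimum frequency uncertainty is:
Δf = ℏ/(2hτ) = 1/(4πτ)
Δf = 1/(4π × 7.074e-09 s)
Δf = 1.125e+07 Hz = 11.249 MHz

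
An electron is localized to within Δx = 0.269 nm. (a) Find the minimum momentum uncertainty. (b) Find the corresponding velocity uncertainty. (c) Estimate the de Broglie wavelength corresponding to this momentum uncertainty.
(a) Δp_min = 1.960 × 10^-25 kg·m/s
(b) Δv_min = 215.181 km/s
(c) λ_dB = 3.380 nm

Step-by-step:

(a) From the uncertainty principle:
Δp_min = ℏ/(2Δx) = (1.055e-34 J·s)/(2 × 2.690e-10 m) = 1.960e-25 kg·m/s

(b) The velocity uncertainty:
Δv = Δp/m = (1.960e-25 kg·m/s)/(9.109e-31 kg) = 2.152e+05 m/s = 215.181 km/s

(c) The de Broglie wavelength for this momentum:
λ = h/p = (6.626e-34 J·s)/(1.960e-25 kg·m/s) = 3.380e-09 m = 3.380 nm

Note: The de Broglie wavelength is comparable to the localization size, as expected from wave-particle duality.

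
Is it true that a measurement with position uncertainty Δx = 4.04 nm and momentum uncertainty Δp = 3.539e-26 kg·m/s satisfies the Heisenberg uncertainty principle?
Yes, it satisfies the uncertainty principle.

Calculate the product ΔxΔp:
ΔxΔp = (4.040e-09 m) × (3.539e-26 kg·m/s)
ΔxΔp = 1.430e-34 J·s

Compare to the minimum allowed value ℏ/2:
ℏ/2 = 5.273e-35 J·s

Since ΔxΔp = 1.430e-34 J·s ≥ 5.273e-35 J·s = ℏ/2,
the measurement satisfies the uncertainty principle.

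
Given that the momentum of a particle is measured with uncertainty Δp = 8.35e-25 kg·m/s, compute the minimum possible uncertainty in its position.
63.148 pm

Using the Heisenberg uncertainty principle:
ΔxΔp ≥ ℏ/2

The minimum uncertainty in position is:
Δx_min = ℏ/(2Δp)
Δx_min = (1.055e-34 J·s) / (2 × 8.350e-25 kg·m/s)
Δx_min = 6.315e-11 m = 63.148 pm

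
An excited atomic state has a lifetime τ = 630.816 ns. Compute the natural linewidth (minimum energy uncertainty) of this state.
521.715 peV

Using the energy-time uncertainty principle:
ΔEΔt ≥ ℏ/2

The lifetime τ represents the time uncertainty Δt.
The natural linewidth (minimum energy uncertainty) is:

ΔE = ℏ/(2τ)
ΔE = (1.055e-34 J·s) / (2 × 6.308e-07 s)
ΔE = 8.359e-29 J = 521.715 peV

This natural linewidth limits the precision of spectroscopic measurements.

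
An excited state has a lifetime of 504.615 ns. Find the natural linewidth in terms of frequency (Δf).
157.699 kHz

Using the energy-time uncertainty principle and E = hf:
ΔEΔt ≥ ℏ/2
hΔf·Δt ≥ ℏ/2

The minimum frequency uncertainty is:
Δf = ℏ/(2hτ) = 1/(4πτ)
Δf = 1/(4π × 5.046e-07 s)
Δf = 1.577e+05 Hz = 157.699 kHz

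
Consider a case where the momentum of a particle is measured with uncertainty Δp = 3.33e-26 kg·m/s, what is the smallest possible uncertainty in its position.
1.583 nm

Using the Heisenberg uncertainty principle:
ΔxΔp ≥ ℏ/2

The minimum uncertainty in position is:
Δx_min = ℏ/(2Δp)
Δx_min = (1.055e-34 J·s) / (2 × 3.330e-26 kg·m/s)
Δx_min = 1.583e-09 m = 1.583 nm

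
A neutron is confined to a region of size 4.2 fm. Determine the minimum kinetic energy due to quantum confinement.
293.668 keV

Using the uncertainty principle:

1. Position uncertainty: Δx ≈ 4.200e-15 m
2. Minimum momentum uncertainty: Δp = ℏ/(2Δx) = 1.255e-20 kg·m/s
3. Minimum kinetic energy:
   KE = (Δp)²/(2m) = (1.255e-20)²/(2 × 1.675e-27 kg)
   KE = 4.705e-14 J = 293.668 keV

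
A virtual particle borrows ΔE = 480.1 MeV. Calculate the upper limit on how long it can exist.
6.855 × 10^-25 s

Using the energy-time uncertainty principle:
ΔEΔt ≥ ℏ/2

For a virtual particle borrowing energy ΔE, the maximum lifetime is:
Δt_max = ℏ/(2ΔE)

Converting energy:
ΔE = 480.1 MeV = 7.692e-11 J

Δt_max = (1.055e-34 J·s) / (2 × 7.692e-11 J)
Δt_max = 6.855e-25 s = 6.855 × 10^-25 s

Virtual particles with higher borrowed energy exist for shorter times.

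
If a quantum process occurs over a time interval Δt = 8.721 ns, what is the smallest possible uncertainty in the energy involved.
37.737 neV

Using the energy-time uncertainty principle:
ΔEΔt ≥ ℏ/2

The minimum uncertainty in energy is:
ΔE_min = ℏ/(2Δt)
ΔE_min = (1.055e-34 J·s) / (2 × 8.721e-09 s)
ΔE_min = 6.046e-27 J = 37.737 neV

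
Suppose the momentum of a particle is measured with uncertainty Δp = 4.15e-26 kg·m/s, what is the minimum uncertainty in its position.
1.271 nm

Using the Heisenberg uncertainty principle:
ΔxΔp ≥ ℏ/2

The minimum uncertainty in position is:
Δx_min = ℏ/(2Δp)
Δx_min = (1.055e-34 J·s) / (2 × 4.150e-26 kg·m/s)
Δx_min = 1.271e-09 m = 1.271 nm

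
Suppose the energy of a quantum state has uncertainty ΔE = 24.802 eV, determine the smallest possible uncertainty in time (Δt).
13.269 as

Using the energy-time uncertainty principle:
ΔEΔt ≥ ℏ/2

The minimum uncertainty in time is:
Δt_min = ℏ/(2ΔE)
Δt_min = (1.055e-34 J·s) / (2 × 3.974e-18 J)
Δt_min = 1.327e-17 s = 13.269 as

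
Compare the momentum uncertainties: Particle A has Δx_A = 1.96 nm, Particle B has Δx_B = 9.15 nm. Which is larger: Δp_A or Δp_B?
Particle A has the larger minimum momentum uncertainty, by a factor of 4.67.

For each particle, the minimum momentum uncertainty is Δp_min = ℏ/(2Δx):

Particle A: Δp_A = ℏ/(2×1.960e-09 m) = 2.690e-26 kg·m/s
Particle B: Δp_B = ℏ/(2×9.150e-09 m) = 5.763e-27 kg·m/s

Ratio: Δp_A/Δp_B = 4.67

Since Δp_min ∝ 1/Δx, the particle with smaller position uncertainty (A) has larger momentum uncertainty.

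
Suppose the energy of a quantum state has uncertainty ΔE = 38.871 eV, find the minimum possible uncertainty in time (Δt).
8.467 as

Using the energy-time uncertainty principle:
ΔEΔt ≥ ℏ/2

The minimum uncertainty in time is:
Δt_min = ℏ/(2ΔE)
Δt_min = (1.055e-34 J·s) / (2 × 6.228e-18 J)
Δt_min = 8.467e-18 s = 8.467 as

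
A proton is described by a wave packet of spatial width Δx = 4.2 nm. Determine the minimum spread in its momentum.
1.255 × 10^-26 kg·m/s

For a wave packet, the spatial width Δx and momentum spread Δp are related by the uncertainty principle:
ΔxΔp ≥ ℏ/2

The minimum momentum spread is:
Δp_min = ℏ/(2Δx)
Δp_min = (1.055e-34 J·s) / (2 × 4.200e-09 m)
Δp_min = 1.255e-26 kg·m/s

A wave packet cannot have both a well-defined position and well-defined momentum.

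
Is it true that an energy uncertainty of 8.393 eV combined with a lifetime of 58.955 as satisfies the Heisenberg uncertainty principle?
Yes, it satisfies the uncertainty relation.

Calculate the product ΔEΔt:
ΔE = 8.393 eV = 1.345e-18 J
ΔEΔt = (1.345e-18 J) × (5.896e-17 s)
ΔEΔt = 7.928e-35 J·s

Compare to the minimum allowed value ℏ/2:
ℏ/2 = 5.273e-35 J·s

Since ΔEΔt = 7.928e-35 J·s ≥ 5.273e-35 J·s = ℏ/2,
this satisfies the uncertainty relation.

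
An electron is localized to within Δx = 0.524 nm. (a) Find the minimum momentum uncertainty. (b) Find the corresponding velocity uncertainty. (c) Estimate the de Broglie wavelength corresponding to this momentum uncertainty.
(a) Δp_min = 1.006 × 10^-25 kg·m/s
(b) Δv_min = 110.465 km/s
(c) λ_dB = 6.585 nm

Step-by-step:

(a) From the uncertainty principle:
Δp_min = ℏ/(2Δx) = (1.055e-34 J·s)/(2 × 5.240e-10 m) = 1.006e-25 kg·m/s

(b) The velocity uncertainty:
Δv = Δp/m = (1.006e-25 kg·m/s)/(9.109e-31 kg) = 1.105e+05 m/s = 110.465 km/s

(c) The de Broglie wavelength for this momentum:
λ = h/p = (6.626e-34 J·s)/(1.006e-25 kg·m/s) = 6.585e-09 m = 6.585 nm

Note: The de Broglie wavelength is comparable to the localization size, as expected from wave-particle duality.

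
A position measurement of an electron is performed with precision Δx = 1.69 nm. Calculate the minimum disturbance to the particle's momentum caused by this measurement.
3.120 × 10^-26 kg·m/s

The uncertainty principle implies that measuring position disturbs momentum:
ΔxΔp ≥ ℏ/2

When we measure position with precision Δx, we necessarily introduce a momentum uncertainty:
Δp ≥ ℏ/(2Δx)
Δp_min = (1.055e-34 J·s) / (2 × 1.690e-09 m)
Δp_min = 3.120e-26 kg·m/s

The more precisely we measure position, the greater the momentum disturbance.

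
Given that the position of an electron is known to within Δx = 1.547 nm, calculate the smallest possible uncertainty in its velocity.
37.417 km/s

Using the Heisenberg uncertainty principle and Δp = mΔv:
ΔxΔp ≥ ℏ/2
Δx(mΔv) ≥ ℏ/2

The minimum uncertainty in velocity is:
Δv_min = ℏ/(2mΔx)
Δv_min = (1.055e-34 J·s) / (2 × 9.109e-31 kg × 1.547e-09 m)
Δv_min = 3.742e+04 m/s = 37.417 km/s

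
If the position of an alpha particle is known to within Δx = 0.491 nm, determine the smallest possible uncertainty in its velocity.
16.162 m/s

Using the Heisenberg uncertainty principle and Δp = mΔv:
ΔxΔp ≥ ℏ/2
Δx(mΔv) ≥ ℏ/2

The minimum uncertainty in velocity is:
Δv_min = ℏ/(2mΔx)
Δv_min = (1.055e-34 J·s) / (2 × 6.645e-27 kg × 4.910e-10 m)
Δv_min = 1.616e+01 m/s = 16.162 m/s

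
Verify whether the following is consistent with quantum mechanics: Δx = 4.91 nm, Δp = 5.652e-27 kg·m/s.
No, it violates the uncertainty principle (impossible measurement).

Calculate the product ΔxΔp:
ΔxΔp = (4.910e-09 m) × (5.652e-27 kg·m/s)
ΔxΔp = 2.775e-35 J·s

Compare to the minimum allowed value ℏ/2:
ℏ/2 = 5.273e-35 J·s

Since ΔxΔp = 2.775e-35 J·s < 5.273e-35 J·s = ℏ/2,
the measurement violates the uncertainty principle.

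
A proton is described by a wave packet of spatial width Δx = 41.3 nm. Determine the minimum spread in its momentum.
1.277 × 10^-27 kg·m/s

For a wave packet, the spatial width Δx and momentum spread Δp are related by the uncertainty principle:
ΔxΔp ≥ ℏ/2

The minimum momentum spread is:
Δp_min = ℏ/(2Δx)
Δp_min = (1.055e-34 J·s) / (2 × 4.130e-08 m)
Δp_min = 1.277e-27 kg·m/s

A wave packet cannot have both a well-defined position and well-defined momentum.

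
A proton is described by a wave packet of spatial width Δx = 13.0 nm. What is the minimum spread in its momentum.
4.056 × 10^-27 kg·m/s

For a wave packet, the spatial width Δx and momentum spread Δp are related by the uncertainty principle:
ΔxΔp ≥ ℏ/2

The minimum momentum spread is:
Δp_min = ℏ/(2Δx)
Δp_min = (1.055e-34 J·s) / (2 × 1.300e-08 m)
Δp_min = 4.056e-27 kg·m/s

A wave packet cannot have both a well-defined position and well-defined momentum.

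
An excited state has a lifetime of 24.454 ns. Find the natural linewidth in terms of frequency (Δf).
3.254 MHz

Using the energy-time uncertainty principle and E = hf:
ΔEΔt ≥ ℏ/2
hΔf·Δt ≥ ℏ/2

The minimum frequency uncertainty is:
Δf = ℏ/(2hτ) = 1/(4πτ)
Δf = 1/(4π × 2.445e-08 s)
Δf = 3.254e+06 Hz = 3.254 MHz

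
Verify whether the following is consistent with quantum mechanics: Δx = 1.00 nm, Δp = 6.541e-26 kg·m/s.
Yes, it satisfies the uncertainty principle.

Calculate the product ΔxΔp:
ΔxΔp = (1.000e-09 m) × (6.541e-26 kg·m/s)
ΔxΔp = 6.541e-35 J·s

Compare to the minimum allowed value ℏ/2:
ℏ/2 = 5.273e-35 J·s

Since ΔxΔp = 6.541e-35 J·s ≥ 5.273e-35 J·s = ℏ/2,
the measurement satisfies the uncertainty principle.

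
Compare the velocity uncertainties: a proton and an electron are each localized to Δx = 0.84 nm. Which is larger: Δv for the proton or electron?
The electron has the larger minimum velocity uncertainty, by a ratio of 1836.2.

For both particles, Δp_min = ℏ/(2Δx) = 6.277e-26 kg·m/s (same for both).

The velocity uncertainty is Δv = Δp/m:
- proton: Δv = 6.277e-26 / 1.673e-27 = 3.753e+01 m/s = 37.529 m/s
- electron: Δv = 6.277e-26 / 9.109e-31 = 6.891e+04 m/s = 68.909 km/s

Ratio: 6.891e+04 / 3.753e+01 = 1836.2

The lighter particle has larger velocity uncertainty because Δv ∝ 1/m.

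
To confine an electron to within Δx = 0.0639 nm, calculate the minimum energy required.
2.333 eV

Localizing a particle requires giving it sufficient momentum uncertainty:

1. From uncertainty principle: Δp ≥ ℏ/(2Δx)
   Δp_min = (1.055e-34 J·s) / (2 × 6.390e-11 m)
   Δp_min = 8.252e-25 kg·m/s

2. This momentum uncertainty corresponds to kinetic energy:
   KE ≈ (Δp)²/(2m) = (8.252e-25)²/(2 × 9.109e-31 kg)
   KE = 3.737e-19 J = 2.333 eV

Tighter localization requires more energy.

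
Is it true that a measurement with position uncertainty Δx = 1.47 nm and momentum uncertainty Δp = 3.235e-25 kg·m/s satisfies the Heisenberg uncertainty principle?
Yes, it satisfies the uncertainty principle.

Calculate the product ΔxΔp:
ΔxΔp = (1.470e-09 m) × (3.235e-25 kg·m/s)
ΔxΔp = 4.755e-34 J·s

Compare to the minimum allowed value ℏ/2:
ℏ/2 = 5.273e-35 J·s

Since ΔxΔp = 4.755e-34 J·s ≥ 5.273e-35 J·s = ℏ/2,
the measurement satisfies the uncertainty principle.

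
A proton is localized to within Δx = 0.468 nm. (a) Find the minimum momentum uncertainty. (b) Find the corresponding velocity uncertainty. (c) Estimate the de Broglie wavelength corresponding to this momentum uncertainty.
(a) Δp_min = 1.127 × 10^-25 kg·m/s
(b) Δv_min = 67.360 m/s
(c) λ_dB = 5.881 nm

Step-by-step:

(a) From the uncertainty principle:
Δp_min = ℏ/(2Δx) = (1.055e-34 J·s)/(2 × 4.680e-10 m) = 1.127e-25 kg·m/s

(b) The velocity uncertainty:
Δv = Δp/m = (1.127e-25 kg·m/s)/(1.673e-27 kg) = 6.736e+01 m/s = 67.360 m/s

(c) The de Broglie wavelength for this momentum:
λ = h/p = (6.626e-34 J·s)/(1.127e-25 kg·m/s) = 5.881e-09 m = 5.881 nm

Note: The de Broglie wavelength is comparable to the localization size, as expected from wave-particle duality.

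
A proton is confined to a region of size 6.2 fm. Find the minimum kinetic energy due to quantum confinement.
134.949 keV

Using the uncertainty principle:

1. Position uncertainty: Δx ≈ 6.200e-15 m
2. Minimum momentum uncertainty: Δp = ℏ/(2Δx) = 8.505e-21 kg·m/s
3. Minimum kinetic energy:
   KE = (Δp)²/(2m) = (8.505e-21)²/(2 × 1.673e-27 kg)
   KE = 2.162e-14 J = 134.949 keV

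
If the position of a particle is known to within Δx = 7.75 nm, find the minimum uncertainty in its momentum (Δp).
6.804 × 10^-27 kg·m/s

Using the Heisenberg uncertainty principle:
ΔxΔp ≥ ℏ/2

The minimum uncertainty in momentum is:
Δp_min = ℏ/(2Δx)
Δp_min = (1.055e-34 J·s) / (2 × 7.750e-09 m)
Δp_min = 6.804e-27 kg·m/s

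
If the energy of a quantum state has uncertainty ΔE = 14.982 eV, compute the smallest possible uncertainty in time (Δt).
21.967 as

Using the energy-time uncertainty principle:
ΔEΔt ≥ ℏ/2

The minimum uncertainty in time is:
Δt_min = ℏ/(2ΔE)
Δt_min = (1.055e-34 J·s) / (2 × 2.400e-18 J)
Δt_min = 2.197e-17 s = 21.967 as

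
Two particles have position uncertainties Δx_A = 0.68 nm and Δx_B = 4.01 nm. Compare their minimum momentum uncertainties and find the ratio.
Particle A has the larger minimum momentum uncertainty, by a factor of 5.90.

For each particle, the minimum momentum uncertainty is Δp_min = ℏ/(2Δx):

Particle A: Δp_A = ℏ/(2×6.800e-10 m) = 7.754e-26 kg·m/s
Particle B: Δp_B = ℏ/(2×4.010e-09 m) = 1.315e-26 kg·m/s

Ratio: Δp_A/Δp_B = 5.90

Since Δp_min ∝ 1/Δx, the particle with smaller position uncertainty (A) has larger momentum uncertainty.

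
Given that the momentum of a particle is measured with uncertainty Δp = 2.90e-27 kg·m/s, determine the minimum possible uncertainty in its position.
18.182 nm

Using the Heisenberg uncertainty principle:
ΔxΔp ≥ ℏ/2

The minimum uncertainty in position is:
Δx_min = ℏ/(2Δp)
Δx_min = (1.055e-34 J·s) / (2 × 2.900e-27 kg·m/s)
Δx_min = 1.818e-08 m = 18.182 nm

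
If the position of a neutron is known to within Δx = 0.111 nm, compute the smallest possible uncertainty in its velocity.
283.614 m/s

Using the Heisenberg uncertainty principle and Δp = mΔv:
ΔxΔp ≥ ℏ/2
Δx(mΔv) ≥ ℏ/2

The minimum uncertainty in velocity is:
Δv_min = ℏ/(2mΔx)
Δv_min = (1.055e-34 J·s) / (2 × 1.675e-27 kg × 1.110e-10 m)
Δv_min = 2.836e+02 m/s = 283.614 m/s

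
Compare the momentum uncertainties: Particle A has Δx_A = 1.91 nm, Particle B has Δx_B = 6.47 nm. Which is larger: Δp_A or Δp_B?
Particle A has the larger minimum momentum uncertainty, by a factor of 3.39.

For each particle, the minimum momentum uncertainty is Δp_min = ℏ/(2Δx):

Particle A: Δp_A = ℏ/(2×1.910e-09 m) = 2.761e-26 kg·m/s
Particle B: Δp_B = ℏ/(2×6.470e-09 m) = 8.150e-27 kg·m/s

Ratio: Δp_A/Δp_B = 3.39

Since Δp_min ∝ 1/Δx, the particle with smaller position uncertainty (A) has larger momentum uncertainty.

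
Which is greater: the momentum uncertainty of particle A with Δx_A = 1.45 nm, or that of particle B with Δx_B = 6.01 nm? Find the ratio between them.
Particle A has the larger minimum momentum uncertainty, by a factor of 4.14.

For each particle, the minimum momentum uncertainty is Δp_min = ℏ/(2Δx):

Particle A: Δp_A = ℏ/(2×1.450e-09 m) = 3.636e-26 kg·m/s
Particle B: Δp_B = ℏ/(2×6.010e-09 m) = 8.773e-27 kg·m/s

Ratio: Δp_A/Δp_B = 4.14

Since Δp_min ∝ 1/Δx, the particle with smaller position uncertainty (A) has larger momentum uncertainty.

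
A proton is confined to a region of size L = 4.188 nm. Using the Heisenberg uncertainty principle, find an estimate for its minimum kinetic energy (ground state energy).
295.761 neV

Using the uncertainty principle to estimate ground state energy:

1. The position uncertainty is approximately the confinement size:
   Δx ≈ L = 4.188e-09 m

2. From ΔxΔp ≥ ℏ/2, the minimum momentum uncertainty is:
   Δp ≈ ℏ/(2L) = 1.259e-26 kg·m/s

3. The kinetic energy is approximately:
   KE ≈ (Δp)²/(2m) = (1.259e-26)²/(2 × 1.673e-27 kg)
   KE ≈ 4.739e-26 J = 295.761 neV

This is an order-of-magnitude estimate of the ground state energy.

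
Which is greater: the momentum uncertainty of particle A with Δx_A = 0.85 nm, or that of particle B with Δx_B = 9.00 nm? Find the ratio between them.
Particle A has the larger minimum momentum uncertainty, by a factor of 10.59.

For each particle, the minimum momentum uncertainty is Δp_min = ℏ/(2Δx):

Particle A: Δp_A = ℏ/(2×8.500e-10 m) = 6.203e-26 kg·m/s
Particle B: Δp_B = ℏ/(2×9.000e-09 m) = 5.859e-27 kg·m/s

Ratio: Δp_A/Δp_B = 10.59

Since Δp_min ∝ 1/Δx, the particle with smaller position uncertainty (A) has larger momentum uncertainty.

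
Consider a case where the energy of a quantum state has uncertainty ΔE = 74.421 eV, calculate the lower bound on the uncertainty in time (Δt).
4.422 as

Using the energy-time uncertainty principle:
ΔEΔt ≥ ℏ/2

The minimum uncertainty in time is:
Δt_min = ℏ/(2ΔE)
Δt_min = (1.055e-34 J·s) / (2 × 1.192e-17 J)
Δt_min = 4.422e-18 s = 4.422 as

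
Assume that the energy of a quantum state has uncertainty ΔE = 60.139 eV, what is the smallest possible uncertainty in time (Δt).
5.472 as

Using the energy-time uncertainty principle:
ΔEΔt ≥ ℏ/2

The minimum uncertainty in time is:
Δt_min = ℏ/(2ΔE)
Δt_min = (1.055e-34 J·s) / (2 × 9.635e-18 J)
Δt_min = 5.472e-18 s = 5.472 as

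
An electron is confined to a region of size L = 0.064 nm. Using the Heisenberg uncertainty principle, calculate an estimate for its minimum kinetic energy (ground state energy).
2.325 eV

Using the uncertainty principle to estimate ground state energy:

1. The position uncertainty is approximately the confinement size:
   Δx ≈ L = 6.400e-11 m

2. From ΔxΔp ≥ ℏ/2, the minimum momentum uncertainty is:
   Δp ≈ ℏ/(2L) = 8.239e-25 kg·m/s

3. The kinetic energy is approximately:
   KE ≈ (Δp)²/(2m) = (8.239e-25)²/(2 × 9.109e-31 kg)
   KE ≈ 3.726e-19 J = 2.325 eV

This is an order-of-magnitude estimate of the ground state energy.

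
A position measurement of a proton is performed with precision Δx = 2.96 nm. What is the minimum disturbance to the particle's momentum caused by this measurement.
1.781 × 10^-26 kg·m/s

The uncertainty principle implies that measuring position disturbs momentum:
ΔxΔp ≥ ℏ/2

When we measure position with precision Δx, we necessarily introduce a momentum uncertainty:
Δp ≥ ℏ/(2Δx)
Δp_min = (1.055e-34 J·s) / (2 × 2.960e-09 m)
Δp_min = 1.781e-26 kg·m/s

The more precisely we measure position, the greater the momentum disturbance.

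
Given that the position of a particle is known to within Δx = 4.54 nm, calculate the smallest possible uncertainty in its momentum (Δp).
1.161 × 10^-26 kg·m/s

Using the Heisenberg uncertainty principle:
ΔxΔp ≥ ℏ/2

The minimum uncertainty in momentum is:
Δp_min = ℏ/(2Δx)
Δp_min = (1.055e-34 J·s) / (2 × 4.540e-09 m)
Δp_min = 1.161e-26 kg·m/s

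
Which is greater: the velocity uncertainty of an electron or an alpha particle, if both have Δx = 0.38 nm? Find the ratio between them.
The electron has the larger minimum velocity uncertainty, by a ratio of 7294.3.

For both particles, Δp_min = ℏ/(2Δx) = 1.388e-25 kg·m/s (same for both).

The velocity uncertainty is Δv = Δp/m:
- electron: Δv = 1.388e-25 / 9.109e-31 = 1.523e+05 m/s = 152.326 km/s
- alpha particle: Δv = 1.388e-25 / 6.645e-27 = 2.088e+01 m/s = 20.883 m/s

Ratio: 1.523e+05 / 2.088e+01 = 7294.3

The lighter particle has larger velocity uncertainty because Δv ∝ 1/m.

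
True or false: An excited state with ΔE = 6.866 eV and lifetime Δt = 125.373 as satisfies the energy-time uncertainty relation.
Yes, it satisfies the uncertainty relation.

Calculate the product ΔEΔt:
ΔE = 6.866 eV = 1.100e-18 J
ΔEΔt = (1.100e-18 J) × (1.254e-16 s)
ΔEΔt = 1.379e-34 J·s

Compare to the minimum allowed value ℏ/2:
ℏ/2 = 5.273e-35 J·s

Since ΔEΔt = 1.379e-34 J·s ≥ 5.273e-35 J·s = ℏ/2,
this satisfies the uncertainty relation.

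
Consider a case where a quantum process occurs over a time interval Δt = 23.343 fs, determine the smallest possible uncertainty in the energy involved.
14.099 meV

Using the energy-time uncertainty principle:
ΔEΔt ≥ ℏ/2

The minimum uncertainty in energy is:
ΔE_min = ℏ/(2Δt)
ΔE_min = (1.055e-34 J·s) / (2 × 2.334e-14 s)
ΔE_min = 2.259e-21 J = 14.099 meV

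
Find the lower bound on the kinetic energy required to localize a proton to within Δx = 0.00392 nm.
337.584 meV

Localizing a particle requires giving it sufficient momentum uncertainty:

1. From uncertainty principle: Δp ≥ ℏ/(2Δx)
   Δp_min = (1.055e-34 J·s) / (2 × 3.920e-12 m)
   Δp_min = 1.345e-23 kg·m/s

2. This momentum uncertainty corresponds to kinetic energy:
   KE ≈ (Δp)²/(2m) = (1.345e-23)²/(2 × 1.673e-27 kg)
   KE = 5.409e-20 J = 337.584 meV

Tighter localization requires more energy.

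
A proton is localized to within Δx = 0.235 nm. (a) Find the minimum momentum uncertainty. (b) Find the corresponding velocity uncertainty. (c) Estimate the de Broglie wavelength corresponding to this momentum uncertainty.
(a) Δp_min = 2.244 × 10^-25 kg·m/s
(b) Δv_min = 134.147 m/s
(c) λ_dB = 2.953 nm

Step-by-step:

(a) From the uncertainty principle:
Δp_min = ℏ/(2Δx) = (1.055e-34 J·s)/(2 × 2.350e-10 m) = 2.244e-25 kg·m/s

(b) The velocity uncertainty:
Δv = Δp/m = (2.244e-25 kg·m/s)/(1.673e-27 kg) = 1.341e+02 m/s = 134.147 m/s

(c) The de Broglie wavelength for this momentum:
λ = h/p = (6.626e-34 J·s)/(2.244e-25 kg·m/s) = 2.953e-09 m = 2.953 nm

Note: The de Broglie wavelength is comparable to the localization size, as expected from wave-particle duality.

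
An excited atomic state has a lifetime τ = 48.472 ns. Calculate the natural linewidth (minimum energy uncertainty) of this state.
6.790 neV

Using the energy-time uncertainty principle:
ΔEΔt ≥ ℏ/2

The lifetime τ represents the time uncertainty Δt.
The natural linewidth (minimum energy uncertainty) is:

ΔE = ℏ/(2τ)
ΔE = (1.055e-34 J·s) / (2 × 4.847e-08 s)
ΔE = 1.088e-27 J = 6.790 neV

This natural linewidth limits the precision of spectroscopic measurements.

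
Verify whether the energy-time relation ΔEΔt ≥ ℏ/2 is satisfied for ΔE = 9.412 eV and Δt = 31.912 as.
No, it violates the uncertainty relation.

Calculate the product ΔEΔt:
ΔE = 9.412 eV = 1.508e-18 J
ΔEΔt = (1.508e-18 J) × (3.191e-17 s)
ΔEΔt = 4.812e-35 J·s

Compare to the minimum allowed value ℏ/2:
ℏ/2 = 5.273e-35 J·s

Since ΔEΔt = 4.812e-35 J·s < 5.273e-35 J·s = ℏ/2,
this violates the uncertainty relation.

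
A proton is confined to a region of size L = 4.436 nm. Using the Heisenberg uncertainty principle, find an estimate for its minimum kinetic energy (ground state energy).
263.616 neV

Using the uncertainty principle to estimate ground state energy:

1. The position uncertainty is approximately the confinement size:
   Δx ≈ L = 4.436e-09 m

2. From ΔxΔp ≥ ℏ/2, the minimum momentum uncertainty is:
   Δp ≈ ℏ/(2L) = 1.189e-26 kg·m/s

3. The kinetic energy is approximately:
   KE ≈ (Δp)²/(2m) = (1.189e-26)²/(2 × 1.673e-27 kg)
   KE ≈ 4.224e-26 J = 263.616 neV

This is an order-of-magnitude estimate of the ground state energy.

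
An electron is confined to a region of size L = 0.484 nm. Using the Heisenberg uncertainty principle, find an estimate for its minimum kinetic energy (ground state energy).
40.660 meV

Using the uncertainty principle to estimate ground state energy:

1. The position uncertainty is approximately the confinement size:
   Δx ≈ L = 4.840e-10 m

2. From ΔxΔp ≥ ℏ/2, the minimum momentum uncertainty is:
   Δp ≈ ℏ/(2L) = 1.089e-25 kg·m/s

3. The kinetic energy is approximately:
   KE ≈ (Δp)²/(2m) = (1.089e-25)²/(2 × 9.109e-31 kg)
   KE ≈ 6.515e-21 J = 40.660 meV

This is an order-of-magnitude estimate of the ground state energy.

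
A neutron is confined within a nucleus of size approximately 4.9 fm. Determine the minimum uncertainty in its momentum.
1.076 × 10^-20 kg·m/s

Using the Heisenberg uncertainty principle:
ΔxΔp ≥ ℏ/2

With Δx ≈ L = 4.900e-15 m (the confinement size):
Δp_min = ℏ/(2Δx)
Δp_min = (1.055e-34 J·s) / (2 × 4.900e-15 m)
Δp_min = 1.076e-20 kg·m/s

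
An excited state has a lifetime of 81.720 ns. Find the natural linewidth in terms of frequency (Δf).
973.782 kHz

Using the energy-time uncertainty principle and E = hf:
ΔEΔt ≥ ℏ/2
hΔf·Δt ≥ ℏ/2

The minimum frequency uncertainty is:
Δf = ℏ/(2hτ) = 1/(4πτ)
Δf = 1/(4π × 8.172e-08 s)
Δf = 9.738e+05 Hz = 973.782 kHz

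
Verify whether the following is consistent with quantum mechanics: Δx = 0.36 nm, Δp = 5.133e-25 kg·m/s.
Yes, it satisfies the uncertainty principle.

Calculate the product ΔxΔp:
ΔxΔp = (3.600e-10 m) × (5.133e-25 kg·m/s)
ΔxΔp = 1.848e-34 J·s

Compare to the minimum allowed value ℏ/2:
ℏ/2 = 5.273e-35 J·s

Since ΔxΔp = 1.848e-34 J·s ≥ 5.273e-35 J·s = ℏ/2,
the measurement satisfies the uncertainty principle.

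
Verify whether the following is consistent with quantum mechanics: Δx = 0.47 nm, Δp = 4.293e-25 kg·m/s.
Yes, it satisfies the uncertainty principle.

Calculate the product ΔxΔp:
ΔxΔp = (4.700e-10 m) × (4.293e-25 kg·m/s)
ΔxΔp = 2.018e-34 J·s

Compare to the minimum allowed value ℏ/2:
ℏ/2 = 5.273e-35 J·s

Since ΔxΔp = 2.018e-34 J·s ≥ 5.273e-35 J·s = ℏ/2,
the measurement satisfies the uncertainty principle.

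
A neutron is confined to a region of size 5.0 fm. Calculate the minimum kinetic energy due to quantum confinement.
207.212 keV

Using the uncertainty principle:

1. Position uncertainty: Δx ≈ 5.000e-15 m
2. Minimum momentum uncertainty: Δp = ℏ/(2Δx) = 1.055e-20 kg·m/s
3. Minimum kinetic energy:
   KE = (Δp)²/(2m) = (1.055e-20)²/(2 × 1.675e-27 kg)
   KE = 3.320e-14 J = 207.212 keV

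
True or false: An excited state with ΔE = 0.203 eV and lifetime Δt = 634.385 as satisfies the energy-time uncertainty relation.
No, it violates the uncertainty relation.

Calculate the product ΔEΔt:
ΔE = 0.203 eV = 3.252e-20 J
ΔEΔt = (3.252e-20 J) × (6.344e-16 s)
ΔEΔt = 2.063e-35 J·s

Compare to the minimum allowed value ℏ/2:
ℏ/2 = 5.273e-35 J·s

Since ΔEΔt = 2.063e-35 J·s < 5.273e-35 J·s = ℏ/2,
this violates the uncertainty relation.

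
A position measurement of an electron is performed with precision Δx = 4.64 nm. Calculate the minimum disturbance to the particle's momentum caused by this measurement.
1.136 × 10^-26 kg·m/s

The uncertainty principle implies that measuring position disturbs momentum:
ΔxΔp ≥ ℏ/2

When we measure position with precision Δx, we necessarily introduce a momentum uncertainty:
Δp ≥ ℏ/(2Δx)
Δp_min = (1.055e-34 J·s) / (2 × 4.640e-09 m)
Δp_min = 1.136e-26 kg·m/s

The more precisely we measure position, the greater the momentum disturbance.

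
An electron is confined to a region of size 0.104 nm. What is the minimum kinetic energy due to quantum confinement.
880.636 meV

Using the uncertainty principle:

1. Position uncertainty: Δx ≈ 1.040e-10 m
2. Minimum momentum uncertainty: Δp = ℏ/(2Δx) = 5.070e-25 kg·m/s
3. Minimum kinetic energy:
   KE = (Δp)²/(2m) = (5.070e-25)²/(2 × 9.109e-31 kg)
   KE = 1.411e-19 J = 880.636 meV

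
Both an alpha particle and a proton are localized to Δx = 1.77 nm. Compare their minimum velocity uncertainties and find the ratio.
The proton has the larger minimum velocity uncertainty, by a ratio of 4.0.

For both particles, Δp_min = ℏ/(2Δx) = 2.979e-26 kg·m/s (same for both).

The velocity uncertainty is Δv = Δp/m:
- alpha particle: Δv = 2.979e-26 / 6.645e-27 = 4.483e+00 m/s = 4.483 m/s
- proton: Δv = 2.979e-26 / 1.673e-27 = 1.781e+01 m/s = 17.810 m/s

Ratio: 1.781e+01 / 4.483e+00 = 4.0

The lighter particle has larger velocity uncertainty because Δv ∝ 1/m.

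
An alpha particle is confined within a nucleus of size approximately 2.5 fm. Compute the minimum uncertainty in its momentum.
2.109 × 10^-20 kg·m/s

Using the Heisenberg uncertainty principle:
ΔxΔp ≥ ℏ/2

With Δx ≈ L = 2.500e-15 m (the confinement size):
Δp_min = ℏ/(2Δx)
Δp_min = (1.055e-34 J·s) / (2 × 2.500e-15 m)
Δp_min = 2.109e-20 kg·m/s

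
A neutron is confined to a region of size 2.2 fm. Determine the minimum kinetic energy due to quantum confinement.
1.070 MeV

Using the uncertainty principle:

1. Position uncertainty: Δx ≈ 2.200e-15 m
2. Minimum momentum uncertainty: Δp = ℏ/(2Δx) = 2.397e-20 kg·m/s
3. Minimum kinetic energy:
   KE = (Δp)²/(2m) = (2.397e-20)²/(2 × 1.675e-27 kg)
   KE = 1.715e-13 J = 1.070 MeV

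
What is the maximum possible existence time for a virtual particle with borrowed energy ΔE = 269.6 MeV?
1.221 ys

Using the energy-time uncertainty principle:
ΔEΔt ≥ ℏ/2

For a virtual particle borrowing energy ΔE, the maximum lifetime is:
Δt_max = ℏ/(2ΔE)

Converting energy:
ΔE = 269.6 MeV = 4.319e-11 J

Δt_max = (1.055e-34 J·s) / (2 × 4.319e-11 J)
Δt_max = 1.221e-24 s = 1.221 ys

Virtual particles with higher borrowed energy exist for shorter times.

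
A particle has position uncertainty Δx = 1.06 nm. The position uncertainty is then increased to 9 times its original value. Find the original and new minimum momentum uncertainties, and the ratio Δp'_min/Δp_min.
Original Δp_min = 4.974 × 10^-26 kg·m/s; new Δp'_min = 5.527 × 10^-27 kg·m/s; ratio Δp'_min/Δp_min = 1/9.

From the uncertainty principle ΔxΔp ≥ ℏ/2, the minimum momentum uncertainty is Δp_min = ℏ/(2Δx).

Original (Δx = 1.06 nm = 1.060e-09 m):
Δp_min = (1.055e-34 J·s)/(2 × 1.060e-09 m) = 4.974e-26 kg·m/s

When Δx → 9Δx:
Δp'_min = ℏ/(2 × 9Δx) = (1/9) × ℏ/(2Δx) = (1/9) × Δp_min
Δp'_min = 1/9 × 4.974e-26 kg·m/s = 5.527e-27 kg·m/s

Since Δp_min ∝ 1/Δx, when Δx is increased to 9 times its original value, Δp_min decreases to 1/9 of its original value.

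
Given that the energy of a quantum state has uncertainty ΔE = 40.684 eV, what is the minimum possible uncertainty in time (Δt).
8.089 as

Using the energy-time uncertainty principle:
ΔEΔt ≥ ℏ/2

The minimum uncertainty in time is:
Δt_min = ℏ/(2ΔE)
Δt_min = (1.055e-34 J·s) / (2 × 6.518e-18 J)
Δt_min = 8.089e-18 s = 8.089 as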